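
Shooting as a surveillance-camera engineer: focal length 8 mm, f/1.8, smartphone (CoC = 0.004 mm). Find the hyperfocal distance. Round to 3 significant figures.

Hyperfocal distance H = f²/(N·c) + f = 8²/(1.8 × 0.004) + 8 = 64/0.0072 + 8 ≈ 8896.9 mm ≈ 8.90 m.

8.90 m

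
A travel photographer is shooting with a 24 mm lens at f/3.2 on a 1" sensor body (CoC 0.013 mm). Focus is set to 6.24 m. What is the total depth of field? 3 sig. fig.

7.02 m

Hyperfocal distance H = f²/(N·c) + f = 24²/(3.2 × 0.013) + 24 = 576/0.0416 + 24 ≈ 13870.2 mm ≈ 13.87 m.
Near limit Dn = s·(H − f)/(H + s − 2f) = 6240 × (13870.2 − 24) / (13870.2 + 6240 − 2 × 24) = 6240 × 13846.2 / 20062.2 ≈ 4306.6 mm.
Far limit Df = s·(H − f)/(H − s) = 6240 × (13870.2 − 24) / (13870.2 − 6240) = 6240 × 13846.2 / 7630.2 ≈ 11323.5 mm.
Depth of field = Df − Dn = 11323.5 − 4306.6 ≈ 7016.9 mm ≈ 7.02 m.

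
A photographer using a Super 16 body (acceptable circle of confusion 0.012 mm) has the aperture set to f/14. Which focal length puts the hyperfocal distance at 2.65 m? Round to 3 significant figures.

21.0 mm

From H = f²/(N·c) + f, with f ≪ H: f ≈ √(H·N·c) = √(2650 × 14 × 0.012) = √445.20 ≈ 21.10 mm.
Exact: f² + N·c·f − N·c·H = 0 ⇒ f = (−N·c + √((N·c)² + 4·N·c·H))/2 = (−0.168 + √1780.8)/2 ≈ 21.016 mm ≈ 21.0 mm.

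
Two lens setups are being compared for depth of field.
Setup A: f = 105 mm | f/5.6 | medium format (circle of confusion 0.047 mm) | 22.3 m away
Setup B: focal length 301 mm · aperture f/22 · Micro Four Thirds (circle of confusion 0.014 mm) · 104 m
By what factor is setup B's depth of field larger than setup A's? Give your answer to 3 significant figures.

Setup A: H = 105²/(5.6×0.047) + 105 ≈ 41993.3 mm; DoF = Df − Dn = 47433 − 14576 ≈ 32857 mm.
Setup B: H = 301²/(22×0.014) + 301 ≈ 294460.1 mm; DoF = Df − Dn = 160624 − 76893 ≈ 83731 mm.
Ratio = 83731 / 32857 ≈ 2.55.

2.55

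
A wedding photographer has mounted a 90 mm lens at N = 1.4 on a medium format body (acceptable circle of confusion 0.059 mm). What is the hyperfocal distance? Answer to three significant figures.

98.2 m

Hyperfocal distance H = f²/(N·c) + f = 90²/(1.4 × 0.059) + 90 = 8100/0.0826 + 90 ≈ 98153.0 mm ≈ 98.2 m.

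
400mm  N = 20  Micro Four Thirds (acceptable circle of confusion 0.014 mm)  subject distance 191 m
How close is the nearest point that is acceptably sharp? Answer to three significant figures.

143 m

Hyperfocal distance H = f²/(N·c) + f = 400²/(20 × 0.014) + 400 = 160000/0.28 + 400 ≈ 571828.6 mm ≈ 571.8 m.
Near limit Dn = s·(H − f)/(H + s − 2f) = 191000 × (571828.6 − 400) / (571828.6 + 191000 − 2 × 400) = 191000 × 571428.6 / 762028.6 ≈ 143227 mm ≈ 143 m.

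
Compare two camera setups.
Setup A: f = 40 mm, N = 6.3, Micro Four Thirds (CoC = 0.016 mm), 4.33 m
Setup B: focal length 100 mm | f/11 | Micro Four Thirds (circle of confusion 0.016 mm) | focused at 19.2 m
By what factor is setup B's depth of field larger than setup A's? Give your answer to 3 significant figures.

5.76

Setup A: H = 40²/(6.3×0.016) + 40 ≈ 15913.0 mm; DoF = Df − Dn = 5933.7 − 3408.7 ≈ 2525.0 mm.
Setup B: H = 100²/(11×0.016) + 100 ≈ 56918.2 mm; DoF = Df − Dn = 28923 − 14370 ≈ 14553 mm.
Ratio = 14553 / 2525.0 ≈ 5.76.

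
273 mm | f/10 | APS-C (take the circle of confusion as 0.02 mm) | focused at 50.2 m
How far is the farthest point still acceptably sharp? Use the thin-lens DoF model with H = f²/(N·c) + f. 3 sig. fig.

Hyperfocal distance H = f²/(N·c) + f = 273²/(10 × 0.02) + 273 = 74529/0.2 + 273 ≈ 372918.0 mm ≈ 372.9 m.
Far limit Df = s·(H − f)/(H − s) = 50200 × (372918.0 − 273) / (372918.0 − 50200) = 50200 × 372645.0 / 322718.0 ≈ 57966 mm ≈ 58.0 m.

58.0 m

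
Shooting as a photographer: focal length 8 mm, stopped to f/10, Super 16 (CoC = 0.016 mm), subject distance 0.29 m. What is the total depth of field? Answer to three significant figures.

Hyperfocal distance H = f²/(N·c) + f = 8²/(10 × 0.016) + 8 = 64/0.16 + 8 ≈ 408.0 mm ≈ 0.408 m.
Near limit Dn = s·(H − f)/(H + s − 2f) = 290 × (408.0 − 8) / (408.0 + 290 − 2 × 8) = 290 × 400.0 / 682.0 ≈ 170.09 mm.
Far limit Df = s·(H − f)/(H − s) = 290 × (408.0 − 8) / (408.0 − 290) = 290 × 400.0 / 118.0 ≈ 983.05 mm.
Depth of field = Df − Dn = 983.05 − 170.09 ≈ 812.96 mm ≈ 0.813 m.

0.813 m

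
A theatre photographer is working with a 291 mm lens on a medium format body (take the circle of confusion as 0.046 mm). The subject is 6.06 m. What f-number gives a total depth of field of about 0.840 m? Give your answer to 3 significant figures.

Write h = H − f = f²/(N·c). The thin-lens limits are Dn = s·h/(h + (s−f)) and Df = s·h/(h − (s−f)), so DoF = Df − Dn = 2·s·(s−f)·h / (h² − (s−f)²).
That is a quadratic in h: DoF·h² − 2·s·(s−f)·h − DoF·(s−f)² = 0 ⇒ h = (s−f)·(s + √(s² + DoF²)) / DoF = 5769 × (6060 + √(6060² + 840²)) / 840 = 5769 × (6060 + 6117.94) / 840 ≈ 83636 mm.
Then N = f²/(c·h) = 291² / (0.046 × 83636) = 84681 / 3847.3 ≈ 22.

f/22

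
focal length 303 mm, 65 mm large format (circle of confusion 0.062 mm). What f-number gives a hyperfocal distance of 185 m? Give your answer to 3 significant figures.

Rearrange H = f²/(N·c) + f for N: N = f² / ((H − f)·c).
N = 303² / ((185000 − 303) × 0.062) = 91809 / 11451 ≈ 8.02.

f/8.02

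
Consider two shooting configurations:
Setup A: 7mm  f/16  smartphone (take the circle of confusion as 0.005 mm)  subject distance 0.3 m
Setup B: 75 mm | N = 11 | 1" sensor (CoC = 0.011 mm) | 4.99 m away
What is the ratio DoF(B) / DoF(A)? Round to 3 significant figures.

Setup A: H = 7²/(16×0.005) + 7 ≈ 619.5 mm; DoF = Df − Dn = 575.12 − 202.93 ≈ 372.19 mm.
Setup B: H = 75²/(11×0.011) + 75 ≈ 46562.6 mm; DoF = Df − Dn = 5580.0 − 4512.9 ≈ 1067.1 mm.
Ratio = 1067.1 / 372.19 ≈ 2.87.

2.87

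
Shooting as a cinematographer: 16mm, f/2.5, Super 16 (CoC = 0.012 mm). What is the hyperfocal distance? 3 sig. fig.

Hyperfocal distance H = f²/(N·c) + f = 16²/(2.5 × 0.012) + 16 = 256/0.03 + 16 ≈ 8549.3 mm ≈ 8.55 m.

8.55 m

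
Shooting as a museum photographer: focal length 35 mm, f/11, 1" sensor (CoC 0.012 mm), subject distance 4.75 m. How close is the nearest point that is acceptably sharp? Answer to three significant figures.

3.15 m

Hyperfocal distance H = f²/(N·c) + f = 35²/(11 × 0.012) + 35 = 1225/0.132 + 35 ≈ 9315.3 mm ≈ 9.315 m.
Near limit Dn = s·(H − f)/(H + s − 2f) = 4750 × (9315.3 − 35) / (9315.3 + 4750 − 2 × 35) = 4750 × 9280.3 / 13995.3 ≈ 3149.7 mm ≈ 3.15 m.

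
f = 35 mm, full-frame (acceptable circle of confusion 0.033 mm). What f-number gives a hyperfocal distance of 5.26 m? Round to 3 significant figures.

f/7.10

Rearrange H = f²/(N·c) + f for N: N = f² / ((H − f)·c).
N = 35² / ((5260 − 35) × 0.033) = 1225 / 172.4 ≈ 7.10.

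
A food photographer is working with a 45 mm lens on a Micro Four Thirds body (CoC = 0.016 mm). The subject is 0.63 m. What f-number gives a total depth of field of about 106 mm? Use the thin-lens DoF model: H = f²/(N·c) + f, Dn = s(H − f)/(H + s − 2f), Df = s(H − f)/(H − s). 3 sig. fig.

f/18.1

Write h = H − f = f²/(N·c). The thin-lens limits are Dn = s·h/(h + (s−f)) and Df = s·h/(h − (s−f)), so DoF = Df − Dn = 2·s·(s−f)·h / (h² − (s−f)²).
That is a quadratic in h: DoF·h² − 2·s·(s−f)·h − DoF·(s−f)² = 0 ⇒ h = (s−f)·(s + √(s² + DoF²)) / DoF = 585 × (630 + √(630² + 106²)) / 106 = 585 × (630 + 638.855) / 106 ≈ 7002.6 mm.
Then N = f²/(c·h) = 45² / (0.016 × 7002.6) = 2025 / 112.04 ≈ 18.1.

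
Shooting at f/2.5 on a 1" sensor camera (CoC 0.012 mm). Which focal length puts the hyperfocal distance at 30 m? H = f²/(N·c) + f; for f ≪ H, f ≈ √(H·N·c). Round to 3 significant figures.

30.0 mm

From H = f²/(N·c) + f, with f ≪ H: f ≈ √(H·N·c) = √(30000 × 2.5 × 0.012) = √900.00 ≈ 30.00 mm.
The +f correction barely moves this — solving exactly, f² + N·c·f − N·c·H = 0 ⇒ f = (−N·c + √((N·c)² + 4·N·c·H))/2 = (−0.03 + √3600.0)/2 ≈ 29.985 mm, so f ≈ 30.0 mm.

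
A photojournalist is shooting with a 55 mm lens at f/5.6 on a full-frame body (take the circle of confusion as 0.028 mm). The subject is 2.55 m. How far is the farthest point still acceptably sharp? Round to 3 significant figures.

2.93 m

Hyperfocal distance H = f²/(N·c) + f = 55²/(5.6 × 0.028) + 55 = 3025/0.1568 + 55 ≈ 19347.1 mm ≈ 19.35 m.
Far limit Df = s·(H − f)/(H − s) = 2550 × (19347.1 − 55) / (19347.1 − 2550) = 2550 × 19292.1 / 16797.1 ≈ 2928.8 mm ≈ 2.93 m.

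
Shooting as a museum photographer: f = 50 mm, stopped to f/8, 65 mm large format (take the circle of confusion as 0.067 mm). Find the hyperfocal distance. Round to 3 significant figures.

4.71 m

Hyperfocal distance H = f²/(N·c) + f = 50²/(8 × 0.067) + 50 = 2500/0.536 + 50 ≈ 4714.2 mm ≈ 4.71 m.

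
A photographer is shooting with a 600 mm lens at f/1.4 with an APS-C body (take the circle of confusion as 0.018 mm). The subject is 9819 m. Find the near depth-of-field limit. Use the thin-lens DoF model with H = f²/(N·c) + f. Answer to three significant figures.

Hyperfocal distance H = f²/(N·c) + f = 600²/(1.4 × 0.018) + 600 = 360000/0.0252 + 600 ≈ 14286314.3 mm ≈ 14286 m.
Near limit Dn = s·(H − f)/(H + s − 2f) = 9819000 × (14286314.3 − 600) / (14286314.3 + 9819000 − 2 × 600) = 9819000 × 14285714.3 / 24104114.3 ≈ 5819398 mm ≈ 5820 m.

5820 m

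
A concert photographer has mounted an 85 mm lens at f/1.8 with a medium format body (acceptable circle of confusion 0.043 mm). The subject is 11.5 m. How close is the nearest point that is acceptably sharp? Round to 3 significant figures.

10.2 m

Hyperfocal distance H = f²/(N·c) + f = 85²/(1.8 × 0.043) + 85 = 7225/0.0774 + 85 ≈ 93431.3 mm ≈ 93.43 m.
Near limit Dn = s·(H − f)/(H + s − 2f) = 11500 × (93431.3 − 85) / (93431.3 + 11500 − 2 × 85) = 11500 × 93346.3 / 104761.3 ≈ 10247 mm ≈ 10.2 m.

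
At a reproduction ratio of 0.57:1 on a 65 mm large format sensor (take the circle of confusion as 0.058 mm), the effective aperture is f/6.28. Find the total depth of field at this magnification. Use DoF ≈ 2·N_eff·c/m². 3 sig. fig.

2.24 mm

At magnification m, DoF ≈ 2·N_eff·c/m² = 2 × 6.28 × 0.058 / 0.57² = 0.7285 / 0.3249 ≈ 2.24 mm.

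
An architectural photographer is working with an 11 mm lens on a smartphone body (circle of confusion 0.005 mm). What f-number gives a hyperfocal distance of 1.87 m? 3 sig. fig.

f/13

Rearrange H = f²/(N·c) + f for N: N = f² / ((H − f)·c).
N = 11² / ((1870 − 11) × 0.005) = 121 / 9.295 ≈ 13.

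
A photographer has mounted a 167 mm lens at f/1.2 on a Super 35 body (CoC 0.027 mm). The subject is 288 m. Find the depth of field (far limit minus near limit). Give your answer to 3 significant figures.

217 m

Hyperfocal distance H = f²/(N·c) + f = 167²/(1.2 × 0.027) + 167 = 27889/0.0324 + 167 ≈ 860938.6 mm ≈ 860.9 m.
Near limit Dn = s·(H − f)/(H + s − 2f) = 288000 × (860938.6 − 167) / (860938.6 + 288000 − 2 × 167) = 288000 × 860771.6 / 1148604.6 ≈ 215829 mm.
Far limit Df = s·(H − f)/(H − s) = 288000 × (860938.6 − 167) / (860938.6 − 288000) = 288000 × 860771.6 / 572938.6 ≈ 432685 mm.
Depth of field = Df − Dn = 432685 − 215829 ≈ 216856 mm ≈ 217 m.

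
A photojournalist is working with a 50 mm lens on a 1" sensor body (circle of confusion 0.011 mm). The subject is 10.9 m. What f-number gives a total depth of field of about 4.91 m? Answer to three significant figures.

f/4.50

Write h = H − f = f²/(N·c). The thin-lens limits are Dn = s·h/(h + (s−f)) and Df = s·h/(h − (s−f)), so DoF = Df − Dn = 2·s·(s−f)·h / (h² − (s−f)²).
That is a quadratic in h: DoF·h² − 2·s·(s−f)·h − DoF·(s−f)² = 0 ⇒ h = (s−f)·(s + √(s² + DoF²)) / DoF = 10850 × (10900 + √(10900² + 4910²)) / 4910 = 10850 × (10900 + 11954.8) / 4910 ≈ 50504 mm.
Then N = f²/(c·h) = 50² / (0.011 × 50504) = 2500 / 555.54 ≈ 4.50.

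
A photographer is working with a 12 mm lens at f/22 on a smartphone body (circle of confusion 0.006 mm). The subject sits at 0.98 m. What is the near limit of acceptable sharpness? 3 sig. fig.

Hyperfocal distance H = f²/(N·c) + f = 12²/(22 × 0.006) + 12 = 144/0.132 + 12 ≈ 1102.9 mm ≈ 1.103 m.
Near limit Dn = s·(H − f)/(H + s − 2f) = 980 × (1102.9 − 12) / (1102.9 + 980 − 2 × 12) = 980 × 1090.9 / 2058.9 ≈ 519.25 mm ≈ 0.519 m.

0.519 m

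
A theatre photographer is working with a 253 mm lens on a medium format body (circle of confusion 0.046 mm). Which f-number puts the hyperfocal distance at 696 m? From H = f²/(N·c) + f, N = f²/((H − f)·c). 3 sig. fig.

f/2.00

Rearrange H = f²/(N·c) + f for N: N = f² / ((H − f)·c).
N = 253² / ((696000 − 253) × 0.046) = 64009 / 32004 ≈ 2.00.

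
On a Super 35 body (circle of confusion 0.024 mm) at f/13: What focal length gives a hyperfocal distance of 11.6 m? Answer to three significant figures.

From H = f²/(N·c) + f, with f ≪ H: f ≈ √(H·N·c) = √(11600 × 13 × 0.024) = √3619.2 ≈ 60.16 mm.
Exact: f² + N·c·f − N·c·H = 0 ⇒ f = (−N·c + √((N·c)² + 4·N·c·H))/2 = (−0.312 + √14477)/2 ≈ 60.004 mm ≈ 60.0 mm.

60.0 mm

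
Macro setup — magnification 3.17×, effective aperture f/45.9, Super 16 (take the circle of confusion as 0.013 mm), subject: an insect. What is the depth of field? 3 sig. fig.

0.119 mm

At magnification m, DoF ≈ 2·N_eff·c/m² = 2 × 45.9 × 0.013 / 3.17² = 1.193 / 10.05 ≈ 0.119 mm.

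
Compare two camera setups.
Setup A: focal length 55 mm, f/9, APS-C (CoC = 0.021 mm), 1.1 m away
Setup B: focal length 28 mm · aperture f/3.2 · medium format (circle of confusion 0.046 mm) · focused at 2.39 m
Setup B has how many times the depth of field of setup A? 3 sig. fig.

18.3

Setup A: H = 55²/(9×0.021) + 55 ≈ 16060.3 mm; DoF = Df − Dn = 1176.84 − 1032.58 ≈ 144.26 mm.
Setup B: H = 28²/(3.2×0.046) + 28 ≈ 5354.1 mm; DoF = Df − Dn = 4294.5 − 1655.7 ≈ 2638.8 mm.
Ratio = 2638.8 / 144.26 ≈ 18.3.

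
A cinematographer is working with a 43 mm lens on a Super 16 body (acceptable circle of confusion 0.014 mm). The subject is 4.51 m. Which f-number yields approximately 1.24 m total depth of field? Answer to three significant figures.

Write h = H − f = f²/(N·c). The thin-lens limits are Dn = s·h/(h + (s−f)) and Df = s·h/(h − (s−f)), so DoF = Df − Dn = 2·s·(s−f)·h / (h² − (s−f)²).
That is a quadratic in h: DoF·h² − 2·s·(s−f)·h − DoF·(s−f)² = 0 ⇒ h = (s−f)·(s + √(s² + DoF²)) / DoF = 4467 × (4510 + √(4510² + 1240²)) / 1240 = 4467 × (4510 + 4677.36) / 1240 ≈ 33097 mm.
Then N = f²/(c·h) = 43² / (0.014 × 33097) = 1849 / 463.35 ≈ 3.99.

f/3.99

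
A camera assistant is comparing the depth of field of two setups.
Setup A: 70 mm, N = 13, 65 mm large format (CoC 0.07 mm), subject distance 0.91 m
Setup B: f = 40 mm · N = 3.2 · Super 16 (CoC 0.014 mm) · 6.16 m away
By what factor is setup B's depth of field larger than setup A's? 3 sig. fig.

7.47

Setup A: H = 70²/(13×0.07) + 70 ≈ 5454.6 mm; DoF = Df − Dn = 1078.20 − 787.20 ≈ 291.00 mm.
Setup B: H = 40²/(3.2×0.014) + 40 ≈ 35754.3 mm; DoF = Df − Dn = 7433.9 − 5258.8 ≈ 2175.1 mm.
Ratio = 2175.1 / 291.00 ≈ 7.47.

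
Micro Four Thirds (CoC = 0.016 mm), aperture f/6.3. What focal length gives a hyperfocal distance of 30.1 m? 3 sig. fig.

55.0 mm

From H = f²/(N·c) + f, with f ≪ H: f ≈ √(H·N·c) = √(30100 × 6.3 × 0.016) = √3034.1 ≈ 55.08 mm.
Exact: f² + N·c·f − N·c·H = 0 ⇒ f = (−N·c + √((N·c)² + 4·N·c·H))/2 = (−0.1008 + √12136)/2 ≈ 55.032 mm ≈ 55.0 mm.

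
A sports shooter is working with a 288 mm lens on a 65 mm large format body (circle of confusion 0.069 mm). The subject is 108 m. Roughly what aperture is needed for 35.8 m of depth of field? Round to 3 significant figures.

f/1.80

Write h = H − f = f²/(N·c). The thin-lens limits are Dn = s·h/(h + (s−f)) and Df = s·h/(h − (s−f)), so DoF = Df − Dn = 2·s·(s−f)·h / (h² − (s−f)²).
That is a quadratic in h: DoF·h² − 2·s·(s−f)·h − DoF·(s−f)² = 0 ⇒ h = (s−f)·(s + √(s² + DoF²)) / DoF = 107712 × (108000 + √(108000² + 35800²)) / 35800 = 107712 × (108000 + 113779) / 35800 ≈ 667270 mm.
Then N = f²/(c·h) = 288² / (0.069 × 667270) = 82944 / 46042 ≈ 1.80.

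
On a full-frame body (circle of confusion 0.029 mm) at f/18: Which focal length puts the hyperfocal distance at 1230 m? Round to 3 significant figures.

801 mm

From H = f²/(N·c) + f, with f ≪ H: f ≈ √(H·N·c) = √(1230000 × 18 × 0.029) = √642060 ≈ 801.3 mm.
The +f correction barely moves this — solving exactly, f² + N·c·f − N·c·H = 0 ⇒ f = (−N·c + √((N·c)² + 4·N·c·H))/2 = (−0.522 + √2568240)/2 ≈ 801.03 mm, so f ≈ 801 mm.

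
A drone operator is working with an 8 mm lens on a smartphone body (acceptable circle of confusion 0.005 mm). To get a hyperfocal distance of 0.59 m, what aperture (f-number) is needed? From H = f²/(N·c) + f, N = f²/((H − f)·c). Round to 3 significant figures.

f/22

Rearrange H = f²/(N·c) + f for N: N = f² / ((H − f)·c).
N = 8² / ((590 − 8) × 0.005) = 64 / 2.910 ≈ 22.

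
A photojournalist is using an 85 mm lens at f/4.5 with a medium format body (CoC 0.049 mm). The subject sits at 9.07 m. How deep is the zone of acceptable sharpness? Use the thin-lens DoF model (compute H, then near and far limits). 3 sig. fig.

5.38 m

Hyperfocal distance H = f²/(N·c) + f = 85²/(4.5 × 0.049) + 85 = 7225/0.2205 + 85 ≈ 32851.4 mm ≈ 32.85 m.
Near limit Dn = s·(H − f)/(H + s − 2f) = 9070 × (32851.4 − 85) / (32851.4 + 9070 − 2 × 85) = 9070 × 32766.4 / 41751.4 ≈ 7118.1 mm.
Far limit Df = s·(H − f)/(H − s) = 9070 × (32851.4 − 85) / (32851.4 − 9070) = 9070 × 32766.4 / 23781.4 ≈ 12496.8 mm.
Depth of field = Df − Dn = 12496.8 − 7118.1 ≈ 5378.7 mm ≈ 5.38 m.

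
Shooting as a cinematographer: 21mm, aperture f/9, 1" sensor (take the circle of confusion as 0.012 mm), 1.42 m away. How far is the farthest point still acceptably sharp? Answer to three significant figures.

2.16 m

Hyperfocal distance H = f²/(N·c) + f = 21²/(9 × 0.012) + 21 = 441/0.108 + 21 ≈ 4104.3 mm ≈ 4.104 m.
Far limit Df = s·(H − f)/(H − s) = 1420 × (4104.3 − 21) / (4104.3 − 1420) = 1420 × 4083.3 / 2684.3 ≈ 2160.1 mm ≈ 2.16 m.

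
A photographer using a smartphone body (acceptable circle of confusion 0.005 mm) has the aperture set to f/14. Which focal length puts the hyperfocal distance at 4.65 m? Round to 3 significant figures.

From H = f²/(N·c) + f, with f ≪ H: f ≈ √(H·N·c) = √(4650 × 14 × 0.005) = √325.50 ≈ 18.04 mm.
The +f correction barely moves this — solving exactly, f² + N·c·f − N·c·H = 0 ⇒ f = (−N·c + √((N·c)² + 4·N·c·H))/2 = (−0.07 + √1302.0)/2 ≈ 18.007 mm, so f ≈ 18.0 mm.

18.0 mm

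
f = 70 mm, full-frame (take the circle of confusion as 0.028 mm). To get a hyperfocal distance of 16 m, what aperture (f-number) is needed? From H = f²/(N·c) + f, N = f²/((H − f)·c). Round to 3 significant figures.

f/11

Rearrange H = f²/(N·c) + f for N: N = f² / ((H − f)·c).
N = 70² / ((16000 − 70) × 0.028) = 4900 / 446.0 ≈ 11.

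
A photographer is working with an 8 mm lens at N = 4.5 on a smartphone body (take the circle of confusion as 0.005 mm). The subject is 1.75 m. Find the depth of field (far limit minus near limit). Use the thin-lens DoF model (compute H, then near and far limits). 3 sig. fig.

3.43 m

Hyperfocal distance H = f²/(N·c) + f = 8²/(4.5 × 0.005) + 8 = 64/0.0225 + 8 ≈ 2852.4 mm ≈ 2.852 m.
Near limit Dn = s·(H − f)/(H + s − 2f) = 1750 × (2852.4 − 8) / (2852.4 + 1750 − 2 × 8) = 1750 × 2844.4 / 4586.4 ≈ 1085.3 mm.
Far limit Df = s·(H − f)/(H − s) = 1750 × (2852.4 − 8) / (2852.4 − 1750) = 1750 × 2844.4 / 1102.4 ≈ 4515.2 mm.
Depth of field = Df − Dn = 4515.2 − 1085.3 ≈ 3429.9 mm ≈ 3.43 m.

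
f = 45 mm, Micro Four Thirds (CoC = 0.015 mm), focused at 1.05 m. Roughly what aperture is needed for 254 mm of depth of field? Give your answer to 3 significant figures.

Write h = H − f = f²/(N·c). The thin-lens limits are Dn = s·h/(h + (s−f)) and Df = s·h/(h − (s−f)), so DoF = Df − Dn = 2·s·(s−f)·h / (h² − (s−f)²).
That is a quadratic in h: DoF·h² − 2·s·(s−f)·h − DoF·(s−f)² = 0 ⇒ h = (s−f)·(s + √(s² + DoF²)) / DoF = 1005 × (1050 + √(1050² + 254²)) / 254 = 1005 × (1050 + 1080.29) / 254 ≈ 8428.9 mm.
Then N = f²/(c·h) = 45² / (0.015 × 8428.9) = 2025 / 126.43 ≈ 16.

f/16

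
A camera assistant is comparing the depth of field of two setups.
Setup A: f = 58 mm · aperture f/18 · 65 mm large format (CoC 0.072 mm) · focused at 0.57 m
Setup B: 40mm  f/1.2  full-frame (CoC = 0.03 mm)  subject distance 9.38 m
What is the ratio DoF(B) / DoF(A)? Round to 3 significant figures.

Setup A: H = 58²/(18×0.072) + 58 ≈ 2653.7 mm; DoF = Df − Dn = 710.06 − 476.09 ≈ 233.97 mm.
Setup B: H = 40²/(1.2×0.03) + 40 ≈ 44484.4 mm; DoF = Df − Dn = 11875.7 − 7751.1 ≈ 4124.6 mm.
Ratio = 4124.6 / 233.97 ≈ 17.6.

17.6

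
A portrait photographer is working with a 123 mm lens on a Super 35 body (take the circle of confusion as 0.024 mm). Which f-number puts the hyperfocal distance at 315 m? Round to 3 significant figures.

Rearrange H = f²/(N·c) + f for N: N = f² / ((H − f)·c).
N = 123² / ((315000 − 123) × 0.024) = 15129 / 7557 ≈ 2.00.

f/2.00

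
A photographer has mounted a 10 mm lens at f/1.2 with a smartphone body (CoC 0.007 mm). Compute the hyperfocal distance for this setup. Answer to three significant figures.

Hyperfocal distance H = f²/(N·c) + f = 10²/(1.2 × 0.007) + 10 = 100/0.0084 + 10 ≈ 11914.8 mm ≈ 11.9 m.

11.9 m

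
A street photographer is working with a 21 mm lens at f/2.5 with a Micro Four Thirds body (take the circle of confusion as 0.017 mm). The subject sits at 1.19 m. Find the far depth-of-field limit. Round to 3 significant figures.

Hyperfocal distance H = f²/(N·c) + f = 21²/(2.5 × 0.017) + 21 = 441/0.0425 + 21 ≈ 10397.5 mm ≈ 10.40 m.
Far limit Df = s·(H − f)/(H − s) = 1190 × (10397.5 − 21) / (10397.5 − 1190) = 1190 × 10376.5 / 9207.5 ≈ 1341.1 mm ≈ 1.34 m.

1.34 m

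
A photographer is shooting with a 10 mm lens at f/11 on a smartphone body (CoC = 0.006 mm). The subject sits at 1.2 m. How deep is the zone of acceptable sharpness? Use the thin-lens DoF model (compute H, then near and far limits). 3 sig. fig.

4.92 m

Hyperfocal distance H = f²/(N·c) + f = 10²/(11 × 0.006) + 10 = 100/0.066 + 10 ≈ 1525.2 mm ≈ 1.525 m.
Near limit Dn = s·(H − f)/(H + s − 2f) = 1200 × (1525.2 − 10) / (1525.2 + 1200 − 2 × 10) = 1200 × 1515.2 / 2705.2 ≈ 672.1 mm.
Far limit Df = s·(H − f)/(H − s) = 1200 × (1525.2 − 10) / (1525.2 − 1200) = 1200 × 1515.2 / 325.2 ≈ 5591.8 mm.
Depth of field = Df − Dn = 5591.8 − 672.1 ≈ 4919.7 mm ≈ 4.92 m.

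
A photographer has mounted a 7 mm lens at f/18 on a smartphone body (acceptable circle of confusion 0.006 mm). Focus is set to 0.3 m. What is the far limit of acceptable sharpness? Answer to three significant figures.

Hyperfocal distance H = f²/(N·c) + f = 7²/(18 × 0.006) + 7 = 49/0.108 + 7 ≈ 460.7 mm ≈ 0.461 m.
Far limit Df = s·(H − f)/(H − s) = 300 × (460.7 − 7) / (460.7 − 300) = 300 × 453.7 / 160.7 ≈ 846.97 mm ≈ 0.847 m.

0.847 m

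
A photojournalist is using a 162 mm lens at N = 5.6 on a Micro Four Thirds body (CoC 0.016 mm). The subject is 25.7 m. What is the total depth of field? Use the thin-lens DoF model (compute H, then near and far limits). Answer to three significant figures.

4.52 m

Hyperfocal distance H = f²/(N·c) + f = 162²/(5.6 × 0.016) + 162 = 26244/0.0896 + 162 ≈ 293063.8 mm ≈ 293.1 m.
Near limit Dn = s·(H − f)/(H + s − 2f) = 25700 × (293063.8 − 162) / (293063.8 + 25700 − 2 × 162) = 25700 × 292901.8 / 318439.8 ≈ 23638.9 mm.
Far limit Df = s·(H − f)/(H − s) = 25700 × (293063.8 − 162) / (293063.8 − 25700) = 25700 × 292901.8 / 267363.8 ≈ 28154.8 mm.
Depth of field = Df − Dn = 28154.8 − 23638.9 ≈ 4515.9 mm ≈ 4.52 m.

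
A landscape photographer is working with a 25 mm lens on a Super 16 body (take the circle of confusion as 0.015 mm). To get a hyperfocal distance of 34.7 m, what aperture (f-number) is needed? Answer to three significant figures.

Rearrange H = f²/(N·c) + f for N: N = f² / ((H − f)·c).
N = 25² / ((34700 − 25) × 0.015) = 625 / 520.1 ≈ 1.20.

f/1.20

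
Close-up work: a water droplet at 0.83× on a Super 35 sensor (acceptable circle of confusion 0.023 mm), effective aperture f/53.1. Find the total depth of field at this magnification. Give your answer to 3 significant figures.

3.55 mm

At magnification m, DoF ≈ 2·N_eff·c/m² = 2 × 53.1 × 0.023 / 0.83² = 2.443 / 0.6889 ≈ 3.55 mm.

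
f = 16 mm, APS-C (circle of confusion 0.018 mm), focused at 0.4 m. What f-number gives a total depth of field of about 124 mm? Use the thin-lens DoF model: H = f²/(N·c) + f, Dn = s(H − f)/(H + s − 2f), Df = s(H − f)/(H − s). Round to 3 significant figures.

f/5.61

Write h = H − f = f²/(N·c). The thin-lens limits are Dn = s·h/(h + (s−f)) and Df = s·h/(h − (s−f)), so DoF = Df − Dn = 2·s·(s−f)·h / (h² − (s−f)²).
That is a quadratic in h: DoF·h² − 2·s·(s−f)·h − DoF·(s−f)² = 0 ⇒ h = (s−f)·(s + √(s² + DoF²)) / DoF = 384 × (400 + √(400² + 124²)) / 124 = 384 × (400 + 418.779) / 124 ≈ 2535.6 mm.
Then N = f²/(c·h) = 16² / (0.018 × 2535.6) = 256 / 45.640 ≈ 5.61.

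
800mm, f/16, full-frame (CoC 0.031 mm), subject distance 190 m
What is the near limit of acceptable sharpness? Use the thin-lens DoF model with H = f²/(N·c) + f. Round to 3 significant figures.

Hyperfocal distance H = f²/(N·c) + f = 800²/(16 × 0.031) + 800 = 640000/0.496 + 800 ≈ 1291122.6 mm ≈ 1291 m.
Near limit Dn = s·(H − f)/(H + s − 2f) = 190000 × (1291122.6 − 800) / (1291122.6 + 190000 − 2 × 800) = 190000 × 1290322.6 / 1479522.6 ≈ 165703 mm ≈ 166 m.

166 m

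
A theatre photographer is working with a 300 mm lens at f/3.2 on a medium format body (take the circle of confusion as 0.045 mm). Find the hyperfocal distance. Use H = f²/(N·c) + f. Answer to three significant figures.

Hyperfocal distance H = f²/(N·c) + f = 300²/(3.2 × 0.045) + 300 = 90000/0.144 + 300 ≈ 625300.0 mm ≈ 625 m.

625 m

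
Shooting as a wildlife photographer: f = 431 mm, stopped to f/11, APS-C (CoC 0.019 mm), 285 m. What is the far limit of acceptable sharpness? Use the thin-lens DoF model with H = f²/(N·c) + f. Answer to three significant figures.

419 m

Hyperfocal distance H = f²/(N·c) + f = 431²/(11 × 0.019) + 431 = 185761/0.209 + 431 ≈ 889239.6 mm ≈ 889.2 m.
Far limit Df = s·(H − f)/(H − s) = 285000 × (889239.6 − 431) / (889239.6 − 285000) = 285000 × 888808.6 / 604239.6 ≈ 419222 mm ≈ 419 m.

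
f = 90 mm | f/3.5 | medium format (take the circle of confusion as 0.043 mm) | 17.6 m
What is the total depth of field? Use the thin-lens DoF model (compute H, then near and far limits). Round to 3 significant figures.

12.8 m

Hyperfocal distance H = f²/(N·c) + f = 90²/(3.5 × 0.043) + 90 = 8100/0.1505 + 90 ≈ 53910.6 mm ≈ 53.91 m.
Near limit Dn = s·(H − f)/(H + s − 2f) = 17600 × (53910.6 − 90) / (53910.6 + 17600 − 2 × 90) = 17600 × 53820.6 / 71330.6 ≈ 13280 mm.
Far limit Df = s·(H − f)/(H − s) = 17600 × (53910.6 − 90) / (53910.6 − 17600) = 17600 × 53820.6 / 36310.6 ≈ 26087 mm.
Depth of field = Df − Dn = 26087 − 13280 ≈ 12807 mm ≈ 12.8 m.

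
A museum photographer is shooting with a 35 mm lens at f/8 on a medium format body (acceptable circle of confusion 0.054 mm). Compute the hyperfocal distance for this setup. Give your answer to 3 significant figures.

Hyperfocal distance H = f²/(N·c) + f = 35²/(8 × 0.054) + 35 = 1225/0.432 + 35 ≈ 2870.6 mm ≈ 2.87 m.

2.87 m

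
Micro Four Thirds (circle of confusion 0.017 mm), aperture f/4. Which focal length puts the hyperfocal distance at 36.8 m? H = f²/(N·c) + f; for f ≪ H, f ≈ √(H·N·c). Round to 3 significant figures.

From H = f²/(N·c) + f, with f ≪ H: f ≈ √(H·N·c) = √(36800 × 4 × 0.017) = √2502.4 ≈ 50.02 mm.
The +f correction barely moves this — solving exactly, f² + N·c·f − N·c·H = 0 ⇒ f = (−N·c + √((N·c)² + 4·N·c·H))/2 = (−0.068 + √10010)/2 ≈ 49.990 mm, so f ≈ 50.0 mm.

50.0 mm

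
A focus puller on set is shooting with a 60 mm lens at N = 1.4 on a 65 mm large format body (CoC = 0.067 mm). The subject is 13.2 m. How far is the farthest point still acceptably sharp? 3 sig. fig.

Hyperfocal distance H = f²/(N·c) + f = 60²/(1.4 × 0.067) + 60 = 3600/0.0938 + 60 ≈ 38439.5 mm ≈ 38.44 m.
Far limit Df = s·(H − f)/(H − s) = 13200 × (38439.5 − 60) / (38439.5 − 13200) = 13200 × 38379.5 / 25239.5 ≈ 20072 mm ≈ 20.1 m.

20.1 m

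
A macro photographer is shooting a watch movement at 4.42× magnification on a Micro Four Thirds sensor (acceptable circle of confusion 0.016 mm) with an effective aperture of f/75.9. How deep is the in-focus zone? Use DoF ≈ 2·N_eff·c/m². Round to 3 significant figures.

At magnification m, DoF ≈ 2·N_eff·c/m² = 2 × 75.9 × 0.016 / 4.42² = 2.429 / 19.54 ≈ 0.124 mm.

0.124 mm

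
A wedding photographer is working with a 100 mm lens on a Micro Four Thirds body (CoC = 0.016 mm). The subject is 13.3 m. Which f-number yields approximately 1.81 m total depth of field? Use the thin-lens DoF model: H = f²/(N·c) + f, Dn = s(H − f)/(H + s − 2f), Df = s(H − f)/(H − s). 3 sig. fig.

Write h = H − f = f²/(N·c). The thin-lens limits are Dn = s·h/(h + (s−f)) and Df = s·h/(h − (s−f)), so DoF = Df − Dn = 2·s·(s−f)·h / (h² − (s−f)²).
That is a quadratic in h: DoF·h² − 2·s·(s−f)·h − DoF·(s−f)² = 0 ⇒ h = (s−f)·(s + √(s² + DoF²)) / DoF = 13200 × (13300 + √(13300² + 1810²)) / 1810 = 13200 × (13300 + 13422.6) / 1810 ≈ 194883 mm.
Then N = f²/(c·h) = 100² / (0.016 × 194883) = 10000 / 3118.1 ≈ 3.21.

f/3.21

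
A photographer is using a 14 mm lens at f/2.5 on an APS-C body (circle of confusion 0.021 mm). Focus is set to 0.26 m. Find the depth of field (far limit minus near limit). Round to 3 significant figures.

Hyperfocal distance H = f²/(N·c) + f = 14²/(2.5 × 0.021) + 14 = 196/0.0525 + 14 ≈ 3747.3 mm ≈ 3.747 m.
Near limit Dn = s·(H − f)/(H + s − 2f) = 260 × (3747.3 − 14) / (3747.3 + 260 − 2 × 14) = 260 × 3733.3 / 3979.3 ≈ 243.927 mm.
Far limit Df = s·(H − f)/(H − s) = 260 × (3747.3 − 14) / (3747.3 − 260) = 260 × 3733.3 / 3487.3 ≈ 278.341 mm.
Depth of field = Df − Dn = 278.341 − 243.927 ≈ 34.414 mm.

34.4 mm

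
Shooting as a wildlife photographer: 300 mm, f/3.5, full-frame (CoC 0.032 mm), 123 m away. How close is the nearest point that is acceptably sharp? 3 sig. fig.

107 m

Hyperfocal distance H = f²/(N·c) + f = 300²/(3.5 × 0.032) + 300 = 90000/0.112 + 300 ≈ 803871.4 mm ≈ 803.9 m.
Near limit Dn = s·(H − f)/(H + s − 2f) = 123000 × (803871.4 − 300) / (803871.4 + 123000 − 2 × 300) = 123000 × 803571.4 / 926271.4 ≈ 106707 mm ≈ 107 m.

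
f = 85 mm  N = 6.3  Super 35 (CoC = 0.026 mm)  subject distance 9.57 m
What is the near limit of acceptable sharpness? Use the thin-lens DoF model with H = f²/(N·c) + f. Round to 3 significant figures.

7.88 m

Hyperfocal distance H = f²/(N·c) + f = 85²/(6.3 × 0.026) + 85 = 7225/0.1638 + 85 ≈ 44193.7 mm ≈ 44.19 m.
Near limit Dn = s·(H − f)/(H + s − 2f) = 9570 × (44193.7 − 85) / (44193.7 + 9570 − 2 × 85) = 9570 × 44108.7 / 53593.7 ≈ 7876.3 mm ≈ 7.88 m.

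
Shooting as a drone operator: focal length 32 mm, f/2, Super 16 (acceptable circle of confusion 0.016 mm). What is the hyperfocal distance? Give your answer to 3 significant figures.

32.0 m

Hyperfocal distance H = f²/(N·c) + f = 32²/(2 × 0.016) + 32 = 1024/0.032 + 32 ≈ 32032.0 mm ≈ 32.0 m.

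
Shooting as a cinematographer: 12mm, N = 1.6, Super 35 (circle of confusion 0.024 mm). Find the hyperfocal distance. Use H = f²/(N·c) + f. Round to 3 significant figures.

Hyperfocal distance H = f²/(N·c) + f = 12²/(1.6 × 0.024) + 12 = 144/0.0384 + 12 ≈ 3762.0 mm ≈ 3.76 m.

3.76 m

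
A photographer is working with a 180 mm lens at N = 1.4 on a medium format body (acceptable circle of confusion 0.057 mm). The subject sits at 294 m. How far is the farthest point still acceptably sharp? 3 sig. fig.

1060 m

Hyperfocal distance H = f²/(N·c) + f = 180²/(1.4 × 0.057) + 180 = 32400/0.0798 + 180 ≈ 406195.0 mm ≈ 406.2 m.
Far limit Df = s·(H − f)/(H − s) = 294000 × (406195.0 − 180) / (406195.0 − 294000) = 294000 × 406015.0 / 112195.0 ≈ 1063937 mm ≈ 1060 m.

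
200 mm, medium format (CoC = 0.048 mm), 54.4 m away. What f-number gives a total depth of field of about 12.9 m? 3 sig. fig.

f/1.80

Write h = H − f = f²/(N·c). The thin-lens limits are Dn = s·h/(h + (s−f)) and Df = s·h/(h − (s−f)), so DoF = Df − Dn = 2·s·(s−f)·h / (h² − (s−f)²).
That is a quadratic in h: DoF·h² − 2·s·(s−f)·h − DoF·(s−f)² = 0 ⇒ h = (s−f)·(s + √(s² + DoF²)) / DoF = 54200 × (54400 + √(54400² + 12900²)) / 12900 = 54200 × (54400 + 55908.6) / 12900 ≈ 463467 mm.
Then N = f²/(c·h) = 200² / (0.048 × 463467) = 40000 / 22246 ≈ 1.80.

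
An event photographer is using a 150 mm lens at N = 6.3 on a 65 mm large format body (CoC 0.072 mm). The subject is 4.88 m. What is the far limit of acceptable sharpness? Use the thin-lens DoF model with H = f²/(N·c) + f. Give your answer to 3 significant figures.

5.39 m

Hyperfocal distance H = f²/(N·c) + f = 150²/(6.3 × 0.072) + 150 = 22500/0.4536 + 150 ≈ 49753.2 mm ≈ 49.75 m.
Far limit Df = s·(H − f)/(H − s) = 4880 × (49753.2 − 150) / (49753.2 − 4880) = 4880 × 49603.2 / 44873.2 ≈ 5394.4 mm ≈ 5.39 m.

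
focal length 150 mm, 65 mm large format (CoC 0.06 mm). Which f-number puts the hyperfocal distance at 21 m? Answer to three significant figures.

f/18

Rearrange H = f²/(N·c) + f for N: N = f² / ((H − f)·c).
N = 150² / ((21000 − 150) × 0.06) = 22500 / 1251 ≈ 18.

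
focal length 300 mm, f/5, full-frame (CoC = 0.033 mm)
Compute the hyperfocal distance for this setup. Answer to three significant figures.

Hyperfocal distance H = f²/(N·c) + f = 300²/(5 × 0.033) + 300 = 90000/0.165 + 300 ≈ 545754.5 mm ≈ 546 m.

546 m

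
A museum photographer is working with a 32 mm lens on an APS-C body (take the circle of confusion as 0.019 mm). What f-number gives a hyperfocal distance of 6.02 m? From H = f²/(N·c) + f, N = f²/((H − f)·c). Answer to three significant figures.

f/9

Rearrange H = f²/(N·c) + f for N: N = f² / ((H − f)·c).
N = 32² / ((6020 − 32) × 0.019) = 1024 / 113.8 ≈ 9.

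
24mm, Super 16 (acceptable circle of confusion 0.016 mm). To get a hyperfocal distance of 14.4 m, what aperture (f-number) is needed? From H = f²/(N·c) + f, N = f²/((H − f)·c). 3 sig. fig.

f/2.50

Rearrange H = f²/(N·c) + f for N: N = f² / ((H − f)·c).
N = 24² / ((14400 − 24) × 0.016) = 576 / 230.0 ≈ 2.50.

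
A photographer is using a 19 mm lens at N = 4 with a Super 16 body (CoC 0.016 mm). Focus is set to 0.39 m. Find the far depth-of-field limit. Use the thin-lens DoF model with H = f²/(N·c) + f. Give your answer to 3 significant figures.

Hyperfocal distance H = f²/(N·c) + f = 19²/(4 × 0.016) + 19 = 361/0.064 + 19 ≈ 5659.6 mm ≈ 5.660 m.
Far limit Df = s·(H − f)/(H − s) = 390 × (5659.6 − 19) / (5659.6 − 390) = 390 × 5640.6 / 5269.6 ≈ 417.46 mm.

417 mm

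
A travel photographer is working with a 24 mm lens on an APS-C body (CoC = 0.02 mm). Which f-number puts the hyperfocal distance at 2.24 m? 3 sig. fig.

f/13

Rearrange H = f²/(N·c) + f for N: N = f² / ((H − f)·c).
N = 24² / ((2240 − 24) × 0.02) = 576 / 44.32 ≈ 13.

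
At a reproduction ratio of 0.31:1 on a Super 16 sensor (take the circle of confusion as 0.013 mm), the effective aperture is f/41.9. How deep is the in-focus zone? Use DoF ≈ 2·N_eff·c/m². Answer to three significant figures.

11.3 mm

At magnification m, DoF ≈ 2·N_eff·c/m² = 2 × 41.9 × 0.013 / 0.31² = 1.089 / 0.0961 ≈ 11.3 mm.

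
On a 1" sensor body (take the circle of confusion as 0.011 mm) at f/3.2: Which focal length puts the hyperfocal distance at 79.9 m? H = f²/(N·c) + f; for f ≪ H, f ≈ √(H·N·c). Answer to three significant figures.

53.0 mm

From H = f²/(N·c) + f, with f ≪ H: f ≈ √(H·N·c) = √(79900 × 3.2 × 0.011) = √2812.5 ≈ 53.03 mm.
The +f correction barely moves this — solving exactly, f² + N·c·f − N·c·H = 0 ⇒ f = (−N·c + √((N·c)² + 4·N·c·H))/2 = (−0.0352 + √11250)/2 ≈ 53.015 mm, so f ≈ 53.0 mm.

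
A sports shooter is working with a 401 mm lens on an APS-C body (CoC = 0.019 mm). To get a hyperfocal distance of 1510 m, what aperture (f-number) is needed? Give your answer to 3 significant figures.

f/5.61

Rearrange H = f²/(N·c) + f for N: N = f² / ((H − f)·c).
N = 401² / ((1510000 − 401) × 0.019) = 160801 / 28682 ≈ 5.61.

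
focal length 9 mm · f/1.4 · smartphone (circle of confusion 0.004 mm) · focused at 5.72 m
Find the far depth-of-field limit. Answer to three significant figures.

9.45 m

Hyperfocal distance H = f²/(N·c) + f = 9²/(1.4 × 0.004) + 9 = 81/0.0056 + 9 ≈ 14473.3 mm ≈ 14.47 m.
Far limit Df = s·(H − f)/(H − s) = 5720 × (14473.3 − 9) / (14473.3 − 5720) = 5720 × 14464.3 / 8753.3 ≈ 9452.0 mm ≈ 9.45 m.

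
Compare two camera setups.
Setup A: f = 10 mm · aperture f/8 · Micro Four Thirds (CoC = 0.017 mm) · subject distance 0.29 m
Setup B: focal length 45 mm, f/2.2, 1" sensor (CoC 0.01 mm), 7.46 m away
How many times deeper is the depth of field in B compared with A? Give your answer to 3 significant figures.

Setup A: H = 10²/(8×0.017) + 10 ≈ 745.3 mm; DoF = Df − Dn = 468.35 − 210.02 ≈ 258.33 mm.
Setup B: H = 45²/(2.2×0.01) + 45 ≈ 92090.5 mm; DoF = Df − Dn = 8113.6 − 6903.8 ≈ 1209.8 mm.
Ratio = 1209.8 / 258.33 ≈ 4.68.

4.68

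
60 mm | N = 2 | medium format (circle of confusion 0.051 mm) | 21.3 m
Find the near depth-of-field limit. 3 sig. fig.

13.3 m

Hyperfocal distance H = f²/(N·c) + f = 60²/(2 × 0.051) + 60 = 3600/0.102 + 60 ≈ 35354.1 mm ≈ 35.35 m.
Near limit Dn = s·(H − f)/(H + s − 2f) = 21300 × (35354.1 − 60) / (35354.1 + 21300 − 2 × 60) = 21300 × 35294.1 / 56534.1 ≈ 13298 mm ≈ 13.3 m.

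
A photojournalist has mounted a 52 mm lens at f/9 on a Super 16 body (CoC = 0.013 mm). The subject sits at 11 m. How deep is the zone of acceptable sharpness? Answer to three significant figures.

Hyperfocal distance H = f²/(N·c) + f = 52²/(9 × 0.013) + 52 = 2704/0.117 + 52 ≈ 23163.1 mm ≈ 23.16 m.
Near limit Dn = s·(H − f)/(H + s − 2f) = 11000 × (23163.1 − 52) / (23163.1 + 11000 − 2 × 52) = 11000 × 23111.1 / 34059.1 ≈ 7464 mm.
Far limit Df = s·(H − f)/(H − s) = 11000 × (23163.1 − 52) / (23163.1 − 11000) = 11000 × 23111.1 / 12163.1 ≈ 20901 mm.
Depth of field = Df − Dn = 20901 − 7464 ≈ 13437 mm ≈ 13.4 m.

13.4 m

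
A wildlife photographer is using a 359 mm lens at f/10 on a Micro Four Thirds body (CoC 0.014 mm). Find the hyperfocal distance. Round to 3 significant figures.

Hyperfocal distance H = f²/(N·c) + f = 359²/(10 × 0.014) + 359 = 128881/0.14 + 359 ≈ 920937.6 mm ≈ 921 m.

921 m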